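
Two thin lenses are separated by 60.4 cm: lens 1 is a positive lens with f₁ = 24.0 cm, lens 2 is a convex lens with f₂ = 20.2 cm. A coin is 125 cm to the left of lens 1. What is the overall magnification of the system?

m = +0.457

Lens 1: 1/d_i1 = 1/(24.0) − 1/(125) = 0.03367, so d_i1 = 29.70 cm; m₁ = −d_i1/d_o1 = -0.2376.
d_o2 = 60.4 − (29.70) = 30.70 cm.
Lens 2: 1/d_i2 = 1/(20.2) − 1/(30.70) = 0.01693, so d_i2 = 59.06 cm; m₂ = −d_i2/d_o2 = -1.924.
m = m₁·m₂ = (-0.2376)(-1.924) = +0.457.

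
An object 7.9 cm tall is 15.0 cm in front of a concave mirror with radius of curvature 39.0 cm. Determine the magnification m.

f = R/2 = 39.0/2 = 19.50 cm.
1/d_i = 1/f − 1/d_o = 1/(19.50) − 1/(15.0) = -0.01538, so d_i = -65.00 cm.
m = −d_i/d_o = −(-65.00)/(15.0) = +4.33.
The image is virtual, upright and enlarged, behind the mirror.

m = +4.33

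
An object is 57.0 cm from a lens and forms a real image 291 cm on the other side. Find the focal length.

Real image ⇒ d_i = +291 cm.
1/f = 1/d_o + 1/d_i = 1/(57.0) + 1/(291) = 0.02098, so f = 47.7 cm.
Since f is positive, the lens is converging.

f = 47.7 cm (converging)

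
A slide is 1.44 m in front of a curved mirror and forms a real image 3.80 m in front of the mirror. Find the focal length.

Real image ⇒ d_i = +3.80 m.
1/f = 1/d_o + 1/d_i = 1/(1.44) + 1/(3.80) = 0.9576, so f = 1.04 m.
Since f is positive, the curved mirror is concave.

f = 1.04 m (concave)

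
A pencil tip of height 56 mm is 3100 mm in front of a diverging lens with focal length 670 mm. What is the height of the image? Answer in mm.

For a diverging lens, f = -670 mm.
1/d_i = 1/f − 1/d_o = 1/(-670.0) − 1/(3100) = -0.001815, so d_i = -550.9 mm.
m = −d_i/d_o = +0.1777.
|h_i| = |m|·h_o = 0.1777 × 56 = 9.95 mm. The image is virtual, upright and reduced, on the same side as the object.

9.95 mm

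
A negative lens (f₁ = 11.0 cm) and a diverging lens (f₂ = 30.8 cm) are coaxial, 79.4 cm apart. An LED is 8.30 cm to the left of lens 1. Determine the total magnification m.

m = +0.153

f₁ = −11.0 cm (diverging).
Lens 1: 1/d_i1 = 1/(-11.0) − 1/(8.30) = -0.2114, so d_i1 = -4.731 cm; m₁ = −d_i1/d_o1 = +0.5700.
d_o2 = 79.4 − (-4.731) = 84.13 cm.
f₂ = −30.8 cm (diverging).
Lens 2: 1/d_i2 = 1/(-30.8) − 1/(84.13) = -0.04435, so d_i2 = -22.55 cm; m₂ = −d_i2/d_o2 = +0.2680.
m = m₁·m₂ = (+0.5700)(+0.2680) = +0.153.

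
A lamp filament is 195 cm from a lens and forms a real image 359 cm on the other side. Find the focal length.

f = 126 cm (converging)

Real image ⇒ d_i = +359 cm.
1/f = 1/d_o + 1/d_i = 1/(195) + 1/(359) = 0.007914, so f = 126 cm.
Since f is positive, the lens is converging.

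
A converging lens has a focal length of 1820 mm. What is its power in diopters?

P = +0.549 D

f = 182 cm = 1.82 m.
P = 1/f = 1/(1.82 m) = +0.549 D.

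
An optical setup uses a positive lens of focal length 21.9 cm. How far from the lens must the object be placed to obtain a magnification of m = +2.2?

m = −d_i/d_o ⇒ d_i = −m·d_o.
1/f = 1/d_o + 1/d_i = 1/d_o − 1/(m·d_o) = (1 − 1/m)/d_o, so d_o = f(1 − 1/m) = (21.90)(1 − 1/(+2.2)) = 11.9 cm.

11.9 cm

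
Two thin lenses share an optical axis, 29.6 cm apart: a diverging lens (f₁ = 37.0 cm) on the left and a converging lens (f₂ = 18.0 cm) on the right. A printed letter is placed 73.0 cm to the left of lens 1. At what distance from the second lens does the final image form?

27.0 cm

Lens 1 is diverging, so f₁ = −37.0 cm.
Lens 1: 1/d_i1 = 1/f₁ − 1/d_o1 = 1/(-37.0) − 1/(73.0) = -0.04073, so d_i1 = -24.55 cm.
The intermediate image is 24.55 cm to the left of lens 1 (virtual), which is 29.6 − (-24.55) = 54.15 cm to the left of lens 2, so d_o2 = +54.15 cm.
Lens 2: 1/d_i2 = 1/f₂ − 1/d_o2 = 1/(18.0) − 1/(54.15) = 0.03709, so d_i2 = 27.0 cm.
The final image is real, 27.0 cm to the right of lens 2 (overall magnification ≈ -0.17).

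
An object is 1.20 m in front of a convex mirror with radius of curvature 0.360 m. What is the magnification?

m = +0.130

f = R/2 = 0.360/2 = 0.1800 m; for a convex mirror, f = -0.1800 m.
1/d_i = 1/f − 1/d_o = 1/(-0.1800) − 1/(1.20) = -6.389, so d_i = -0.1565 m.
m = −d_i/d_o = −(-0.1565)/(1.20) = +0.130.
The image is virtual, upright and reduced, behind the mirror.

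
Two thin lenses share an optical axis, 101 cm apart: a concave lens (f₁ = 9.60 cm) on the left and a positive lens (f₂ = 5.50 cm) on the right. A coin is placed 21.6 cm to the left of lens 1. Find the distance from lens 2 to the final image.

Lens 1 is diverging, so f₁ = −9.60 cm.
Lens 1: 1/d_i1 = 1/f₁ − 1/d_o1 = 1/(-9.60) − 1/(21.6) = -0.1505, so d_i1 = -6.646 cm.
The intermediate image is 6.646 cm to the left of lens 1 (virtual), which is 101 − (-6.646) = 107.6 cm to the left of lens 2, so d_o2 = +107.6 cm.
Lens 2: 1/d_i2 = 1/f₂ − 1/d_o2 = 1/(5.50) − 1/(107.6) = 0.1725, so d_i2 = 5.80 cm.
The final image is real, 5.80 cm to the right of lens 2 (overall magnification ≈ -0.017).

5.80 cm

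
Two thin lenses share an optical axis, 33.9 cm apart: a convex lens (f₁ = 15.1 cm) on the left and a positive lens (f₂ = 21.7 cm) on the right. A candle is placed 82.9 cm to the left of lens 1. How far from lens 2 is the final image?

53.5 cm

Lens 1: 1/d_i1 = 1/f₁ − 1/d_o1 = 1/(15.1) − 1/(82.9) = 0.05416, so d_i1 = 18.46 cm.
The intermediate image is 18.46 cm to the right of lens 1, which is 33.9 − (18.46) = 15.44 cm to the left of lens 2, so d_o2 = +15.44 cm.
Lens 2: 1/d_i2 = 1/f₂ − 1/d_o2 = 1/(21.7) − 1/(15.44) = -0.01868, so d_i2 = -53.5 cm.
The final image is virtual, 53.5 cm to the left of lens 2 (overall magnification ≈ -0.77).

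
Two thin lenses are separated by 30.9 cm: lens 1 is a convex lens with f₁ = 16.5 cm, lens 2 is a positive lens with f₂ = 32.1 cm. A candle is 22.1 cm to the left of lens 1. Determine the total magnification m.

Lens 1: 1/d_i1 = 1/(16.5) − 1/(22.1) = 0.01536, so d_i1 = 65.12 cm; m₁ = −d_i1/d_o1 = -2.947.
d_o2 = 30.9 − (65.12) = -34.22 cm (virtual object).
Lens 2: 1/d_i2 = 1/(32.1) − 1/(-34.22) = 0.06038, so d_i2 = 16.56 cm; m₂ = −d_i2/d_o2 = +0.4840.
m = m₁·m₂ = (-2.947)(+0.4840) = -1.43.

m = -1.43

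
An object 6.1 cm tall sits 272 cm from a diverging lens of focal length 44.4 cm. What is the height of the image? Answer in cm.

0.856 cm

For a diverging lens, f = -44.4 cm.
1/d_i = 1/f − 1/d_o = 1/(-44.40) − 1/(272) = -0.02620, so d_i = -38.17 cm.
m = −d_i/d_o = +0.1403.
|h_i| = |m|·h_o = 0.1403 × 6.1 = 0.856 cm. The image is virtual, upright and reduced, on the same side as the object.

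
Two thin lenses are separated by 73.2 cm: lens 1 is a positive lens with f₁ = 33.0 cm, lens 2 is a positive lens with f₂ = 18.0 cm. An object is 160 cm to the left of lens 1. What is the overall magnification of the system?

Lens 1: 1/d_i1 = 1/(33.0) − 1/(160) = 0.02405, so d_i1 = 41.57 cm; m₁ = −d_i1/d_o1 = -0.2598.
d_o2 = 73.2 − (41.57) = 31.63 cm.
Lens 2: 1/d_i2 = 1/(18.0) − 1/(31.63) = 0.02394, so d_i2 = 41.77 cm; m₂ = −d_i2/d_o2 = -1.321.
m = m₁·m₂ = (-0.2598)(-1.321) = +0.343.

m = +0.343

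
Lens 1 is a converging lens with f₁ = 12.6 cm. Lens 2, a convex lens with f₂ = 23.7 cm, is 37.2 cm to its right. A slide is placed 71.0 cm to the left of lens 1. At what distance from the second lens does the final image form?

Lens 1: 1/d_i1 = 1/f₁ − 1/d_o1 = 1/(12.6) − 1/(71.0) = 0.06528, so d_i1 = 15.32 cm.
The intermediate image is 15.32 cm to the right of lens 1, which is 37.2 − (15.32) = 21.88 cm to the left of lens 2, so d_o2 = +21.88 cm.
Lens 2: 1/d_i2 = 1/f₂ − 1/d_o2 = 1/(23.7) − 1/(21.88) = -0.003510, so d_i2 = -285 cm.
The final image is virtual, 285 cm to the left of lens 2 (overall magnification ≈ -2.8).

285 cm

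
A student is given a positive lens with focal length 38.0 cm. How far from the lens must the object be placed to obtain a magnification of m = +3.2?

m = −d_i/d_o ⇒ d_i = −m·d_o.
1/f = 1/d_o + 1/d_i = 1/d_o − 1/(m·d_o) = (1 − 1/m)/d_o, so d_o = f(1 − 1/m) = (38.00)(1 − 1/(+3.2)) = 26.1 cm.

26.1 cm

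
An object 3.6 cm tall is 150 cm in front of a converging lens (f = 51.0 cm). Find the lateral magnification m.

m = -0.515

1/d_i = 1/f − 1/d_o = 1/(51.00) − 1/(150) = 0.01294, so d_i = 77.27 cm.
m = −d_i/d_o = −(77.27)/(150) = -0.515.
The image is real, inverted and reduced, on the far side of the lens.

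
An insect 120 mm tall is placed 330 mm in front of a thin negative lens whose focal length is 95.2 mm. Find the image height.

For a negative lens, f = -95.2 mm.
1/d_i = 1/f − 1/d_o = 1/(-95.20) − 1/(330) = -0.01353, so d_i = -73.89 mm.
m = −d_i/d_o = +0.2239.
|h_i| = |m|·h_o = 0.2239 × 120 = 26.9 mm. The image is virtual, upright and reduced, on the same side as the object.

26.9 mm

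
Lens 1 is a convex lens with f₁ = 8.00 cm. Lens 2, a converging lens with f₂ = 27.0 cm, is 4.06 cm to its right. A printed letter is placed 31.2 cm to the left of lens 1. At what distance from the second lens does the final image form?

Lens 1: 1/d_i1 = 1/f₁ − 1/d_o1 = 1/(8.00) − 1/(31.2) = 0.09295, so d_i1 = 10.76 cm.
The intermediate image is 10.76 cm to the right of lens 1, which lies 6.700 cm to the right of lens 2 — a virtual object — so d_o2 = −6.700 cm.
Lens 2: 1/d_i2 = 1/f₂ − 1/d_o2 = 1/(27.0) − 1/(-6.700) = 0.1863, so d_i2 = 5.37 cm.
The final image is real, 5.37 cm to the right of lens 2 (overall magnification ≈ -0.28).

5.37 cm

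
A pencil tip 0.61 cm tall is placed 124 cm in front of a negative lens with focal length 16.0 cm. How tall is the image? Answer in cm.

0.0697 cm

For a negative lens, f = -16.0 cm.
1/d_i = 1/f − 1/d_o = 1/(-16.00) − 1/(124) = -0.07056, so d_i = -14.17 cm.
m = −d_i/d_o = +0.1143.
|h_i| = |m|·h_o = 0.1143 × 0.61 = 0.0697 cm. The image is virtual, upright and reduced, on the same side as the object.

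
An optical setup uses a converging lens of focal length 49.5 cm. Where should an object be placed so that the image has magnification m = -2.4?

m = −d_i/d_o ⇒ d_i = −m·d_o.
1/f = 1/d_o + 1/d_i = 1/d_o − 1/(m·d_o) = (1 − 1/m)/d_o, so d_o = f(1 − 1/m) = (49.50)(1 − 1/(-2.4)) = 70.1 cm.

70.1 cm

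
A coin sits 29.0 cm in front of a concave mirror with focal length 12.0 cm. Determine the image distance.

20.5 cm

Mirror equation: 1/d_i = 1/f − 1/d_o = 1/(12.00) − 1/(29.0) = 0.08333 − 0.03448 = 0.04885, so d_i = 20.5 cm.
The image is real, inverted and reduced, in front of the mirror.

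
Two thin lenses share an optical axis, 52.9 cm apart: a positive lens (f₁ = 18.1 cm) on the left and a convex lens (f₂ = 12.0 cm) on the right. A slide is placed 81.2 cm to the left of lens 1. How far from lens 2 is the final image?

20.2 cm

Lens 1: 1/d_i1 = 1/f₁ − 1/d_o1 = 1/(18.1) − 1/(81.2) = 0.04293, so d_i1 = 23.29 cm.
The intermediate image is 23.29 cm to the right of lens 1, which is 52.9 − (23.29) = 29.61 cm to the left of lens 2, so d_o2 = +29.61 cm.
Lens 2: 1/d_i2 = 1/f₂ − 1/d_o2 = 1/(12.0) − 1/(29.61) = 0.04956, so d_i2 = 20.2 cm.
The final image is real, 20.2 cm to the right of lens 2 (overall magnification ≈ 0.20).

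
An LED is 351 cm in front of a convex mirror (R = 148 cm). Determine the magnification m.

m = +0.174

f = R/2 = 148/2 = 74.00 cm; for a convex mirror, f = -74.00 cm.
1/d_i = 1/f − 1/d_o = 1/(-74.00) − 1/(351) = -0.01636, so d_i = -61.12 cm.
m = −d_i/d_o = −(-61.12)/(351) = +0.174.
The image is virtual, upright and reduced, behind the mirror.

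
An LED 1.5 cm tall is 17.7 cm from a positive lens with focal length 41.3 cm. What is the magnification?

m = +1.75

1/d_i = 1/f − 1/d_o = 1/(41.30) − 1/(17.7) = -0.03228, so d_i = -30.97 cm.
m = −d_i/d_o = −(-30.97)/(17.7) = +1.75.
The image is virtual, upright and enlarged, on the same side as the object.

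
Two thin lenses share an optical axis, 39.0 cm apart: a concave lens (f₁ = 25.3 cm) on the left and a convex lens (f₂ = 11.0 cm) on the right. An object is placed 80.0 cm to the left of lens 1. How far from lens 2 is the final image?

13.6 cm

Lens 1 is diverging, so f₁ = −25.3 cm.
Lens 1: 1/d_i1 = 1/f₁ − 1/d_o1 = 1/(-25.3) − 1/(80.0) = -0.05203, so d_i1 = -19.22 cm.
The intermediate image is 19.22 cm to the left of lens 1 (virtual), which is 39.0 − (-19.22) = 58.22 cm to the left of lens 2, so d_o2 = +58.22 cm.
Lens 2: 1/d_i2 = 1/f₂ − 1/d_o2 = 1/(11.0) − 1/(58.22) = 0.07373, so d_i2 = 13.6 cm.
The final image is real, 13.6 cm to the right of lens 2 (overall magnification ≈ -0.056).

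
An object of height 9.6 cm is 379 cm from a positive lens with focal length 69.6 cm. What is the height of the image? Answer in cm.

2.16 cm

1/d_i = 1/f − 1/d_o = 1/(69.60) − 1/(379) = 0.01173, so d_i = 85.26 cm.
m = −d_i/d_o = -0.2250.
|h_i| = |m|·h_o = 0.2250 × 9.6 = 2.16 cm. The image is real, inverted and reduced, on the far side of the lens.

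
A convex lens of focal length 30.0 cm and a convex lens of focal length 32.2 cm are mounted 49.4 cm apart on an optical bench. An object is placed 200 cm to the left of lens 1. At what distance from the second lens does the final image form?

25.1 cm

Lens 1: 1/d_i1 = 1/f₁ − 1/d_o1 = 1/(30.0) − 1/(200) = 0.02833, so d_i1 = 35.29 cm.
The intermediate image is 35.29 cm to the right of lens 1, which is 49.4 − (35.29) = 14.11 cm to the left of lens 2, so d_o2 = +14.11 cm.
Lens 2: 1/d_i2 = 1/f₂ − 1/d_o2 = 1/(32.2) − 1/(14.11) = -0.03982, so d_i2 = -25.1 cm.
The final image is virtual, 25.1 cm to the left of lens 2 (overall magnification ≈ -0.31).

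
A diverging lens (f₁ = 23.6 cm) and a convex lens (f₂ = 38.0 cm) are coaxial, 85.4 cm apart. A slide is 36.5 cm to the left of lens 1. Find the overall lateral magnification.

m = -0.242

f₁ = −23.6 cm (diverging).
Lens 1: 1/d_i1 = 1/(-23.6) − 1/(36.5) = -0.06977, so d_i1 = -14.33 cm; m₁ = −d_i1/d_o1 = +0.3926.
d_o2 = 85.4 − (-14.33) = 99.73 cm.
Lens 2: 1/d_i2 = 1/(38.0) − 1/(99.73) = 0.01629, so d_i2 = 61.39 cm; m₂ = −d_i2/d_o2 = -0.6156.
m = m₁·m₂ = (+0.3926)(-0.6156) = -0.242.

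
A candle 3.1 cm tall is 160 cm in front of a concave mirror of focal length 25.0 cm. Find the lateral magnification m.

m = -0.185

1/d_i = 1/f − 1/d_o = 1/(25.00) − 1/(160) = 0.03375, so d_i = 29.63 cm.
m = −d_i/d_o = −(29.63)/(160) = -0.185.
The image is real, inverted and reduced, in front of the mirror.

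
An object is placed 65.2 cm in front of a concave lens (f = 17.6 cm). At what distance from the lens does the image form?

13.9 cm

For a concave lens, f = -17.6 cm.
Thin-lens equation: 1/d_i = 1/f − 1/d_o = 1/(-17.60) − 1/(65.2) = -0.05682 − 0.01534 = -0.07216, so d_i = -13.9 cm.
The image is virtual, upright and reduced, on the same side as the object.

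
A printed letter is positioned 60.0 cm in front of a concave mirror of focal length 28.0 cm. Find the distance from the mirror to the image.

52.5 cm

Mirror equation: 1/q = 1/f − 1/p = 1/(28.00) − 1/(60.0) = 0.03571 − 0.01667 = 0.01905, so q = 52.5 cm.
The image is real, inverted and reduced, in front of the mirror.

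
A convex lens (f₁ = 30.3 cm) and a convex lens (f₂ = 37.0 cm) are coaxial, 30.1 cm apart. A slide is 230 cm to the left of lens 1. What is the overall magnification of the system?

m = -0.134

Lens 1: 1/d_i1 = 1/(30.3) − 1/(230) = 0.02866, so d_i1 = 34.90 cm; m₁ = −d_i1/d_o1 = -0.1517.
d_o2 = 30.1 − (34.90) = -4.800 cm (virtual object).
Lens 2: 1/d_i2 = 1/(37.0) − 1/(-4.800) = 0.2354, so d_i2 = 4.249 cm; m₂ = −d_i2/d_o2 = +0.8852.
m = m₁·m₂ = (-0.1517)(+0.8852) = -0.134.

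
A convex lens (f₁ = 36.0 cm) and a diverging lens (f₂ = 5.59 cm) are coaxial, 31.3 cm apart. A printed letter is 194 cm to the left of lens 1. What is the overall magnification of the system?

Lens 1: 1/d_i1 = 1/(36.0) − 1/(194) = 0.02262, so d_i1 = 44.20 cm; m₁ = −d_i1/d_o1 = -0.2278.
d_o2 = 31.3 − (44.20) = -12.90 cm (virtual object).
f₂ = −5.59 cm (diverging).
Lens 2: 1/d_i2 = 1/(-5.59) − 1/(-12.90) = -0.1014, so d_i2 = -9.865 cm; m₂ = −d_i2/d_o2 = -0.7647.
m = m₁·m₂ = (-0.2278)(-0.7647) = +0.174.

m = +0.174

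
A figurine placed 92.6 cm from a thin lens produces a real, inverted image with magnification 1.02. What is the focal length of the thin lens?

f = 46.8 cm (converging)

m = −d_i/d_o ⇒ d_i = −m·d_o = −(-1.02)·(92.6) = 94.45 cm.
1/f = 1/d_o + 1/d_i = 1/(92.6) + 1/(94.45) = 0.02139, so f = 46.8 cm.
Since f is positive, the thin lens is converging.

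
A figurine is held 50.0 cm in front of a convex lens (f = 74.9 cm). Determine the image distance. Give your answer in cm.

150 cm

Lens equation: 1/d_i = 1/f − 1/d_o = 1/(74.90) − 1/(50.0) = 0.01335 − 0.02000 = -0.006649, so d_i = -150 cm.
The image is virtual, upright and enlarged, on the same side as the object.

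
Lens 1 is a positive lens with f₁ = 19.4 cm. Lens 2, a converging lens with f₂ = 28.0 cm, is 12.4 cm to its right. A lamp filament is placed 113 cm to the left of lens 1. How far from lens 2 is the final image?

7.91 cm

Lens 1: 1/d_i1 = 1/f₁ − 1/d_o1 = 1/(19.4) − 1/(113) = 0.04270, so d_i1 = 23.42 cm.
The intermediate image is 23.42 cm to the right of lens 1, which lies 11.02 cm to the right of lens 2 — a virtual object — so d_o2 = −11.02 cm.
Lens 2: 1/d_i2 = 1/f₂ − 1/d_o2 = 1/(28.0) − 1/(-11.02) = 0.1265, so d_i2 = 7.91 cm.
The final image is real, 7.91 cm to the right of lens 2 (overall magnification ≈ -0.15).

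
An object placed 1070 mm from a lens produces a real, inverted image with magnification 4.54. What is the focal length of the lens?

m = −d_i/d_o ⇒ d_i = −m·d_o = −(-4.54)·(1070) = 4858 mm.
1/f = 1/d_o + 1/d_i = 1/(1070) + 1/(4858) = 0.001140, so f = 877 mm.
Since f is positive, the lens is converging.

f = 877 mm (converging)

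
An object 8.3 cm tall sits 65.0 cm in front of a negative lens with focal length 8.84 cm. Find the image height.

0.994 cm

For a negative lens, f = -8.84 cm.
1/d_i = 1/f − 1/d_o = 1/(-8.840) − 1/(65.0) = -0.1285, so d_i = -7.782 cm.
m = −d_i/d_o = +0.1197.
|h_i| = |m|·h_o = 0.1197 × 8.3 = 0.994 cm. The image is virtual, upright and reduced, on the same side as the object.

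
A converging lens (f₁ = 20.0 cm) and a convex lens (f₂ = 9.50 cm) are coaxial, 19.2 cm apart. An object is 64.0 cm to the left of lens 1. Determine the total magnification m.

m = -0.223

Lens 1: 1/d_i1 = 1/(20.0) − 1/(64.0) = 0.03438, so d_i1 = 29.09 cm; m₁ = −d_i1/d_o1 = -0.4545.
d_o2 = 19.2 − (29.09) = -9.890 cm (virtual object).
Lens 2: 1/d_i2 = 1/(9.50) − 1/(-9.890) = 0.2064, so d_i2 = 4.846 cm; m₂ = −d_i2/d_o2 = +0.4899.
m = m₁·m₂ = (-0.4545)(+0.4899) = -0.223.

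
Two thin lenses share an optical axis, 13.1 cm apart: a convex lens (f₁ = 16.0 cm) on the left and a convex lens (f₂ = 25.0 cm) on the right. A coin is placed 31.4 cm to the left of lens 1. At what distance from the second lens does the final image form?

11.0 cm

Lens 1: 1/d_i1 = 1/f₁ − 1/d_o1 = 1/(16.0) − 1/(31.4) = 0.03065, so d_i1 = 32.62 cm.
The intermediate image is 32.62 cm to the right of lens 1, which lies 19.52 cm to the right of lens 2 — a virtual object — so d_o2 = −19.52 cm.
Lens 2: 1/d_i2 = 1/f₂ − 1/d_o2 = 1/(25.0) − 1/(-19.52) = 0.09123, so d_i2 = 11.0 cm.
The final image is real, 11.0 cm to the right of lens 2 (overall magnification ≈ -0.58).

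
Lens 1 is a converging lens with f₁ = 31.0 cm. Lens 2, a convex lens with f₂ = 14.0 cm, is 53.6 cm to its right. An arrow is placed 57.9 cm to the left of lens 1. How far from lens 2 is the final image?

6.77 cm

Lens 1: 1/d_i1 = 1/f₁ − 1/d_o1 = 1/(31.0) − 1/(57.9) = 0.01499, so d_i1 = 66.72 cm.
The intermediate image is 66.72 cm to the right of lens 1, which lies 13.12 cm to the right of lens 2 — a virtual object — so d_o2 = −13.12 cm.
Lens 2: 1/d_i2 = 1/f₂ − 1/d_o2 = 1/(14.0) − 1/(-13.12) = 0.1476, so d_i2 = 6.77 cm.
The final image is real, 6.77 cm to the right of lens 2 (overall magnification ≈ -0.59).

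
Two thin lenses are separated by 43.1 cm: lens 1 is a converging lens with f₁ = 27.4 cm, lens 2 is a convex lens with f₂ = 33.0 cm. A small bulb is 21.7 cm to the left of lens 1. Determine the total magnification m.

Lens 1: 1/d_i1 = 1/(27.4) − 1/(21.7) = -0.009587, so d_i1 = -104.3 cm; m₁ = −d_i1/d_o1 = +4.806.
d_o2 = 43.1 − (-104.3) = 147.4 cm.
Lens 2: 1/d_i2 = 1/(33.0) − 1/(147.4) = 0.02352, so d_i2 = 42.52 cm; m₂ = −d_i2/d_o2 = -0.2885.
m = m₁·m₂ = (+4.806)(-0.2885) = -1.39.

m = -1.39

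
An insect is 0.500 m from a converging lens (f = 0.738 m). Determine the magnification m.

m = +3.10

1/d_i = 1/f − 1/d_o = 1/(0.7380) − 1/(0.500) = -0.6450, so d_i = -1.550 m.
m = −d_i/d_o = −(-1.550)/(0.500) = +3.10.
The image is virtual, upright and enlarged, on the same side as the object.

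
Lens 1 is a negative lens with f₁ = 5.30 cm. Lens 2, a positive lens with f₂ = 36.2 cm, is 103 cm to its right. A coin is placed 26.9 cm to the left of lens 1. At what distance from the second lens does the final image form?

Lens 1 is diverging, so f₁ = −5.30 cm.
Lens 1: 1/d_i1 = 1/f₁ − 1/d_o1 = 1/(-5.30) − 1/(26.9) = -0.2259, so d_i1 = -4.428 cm.
The intermediate image is 4.428 cm to the left of lens 1 (virtual), which is 103 − (-4.428) = 107.4 cm to the left of lens 2, so d_o2 = +107.4 cm.
Lens 2: 1/d_i2 = 1/f₂ − 1/d_o2 = 1/(36.2) − 1/(107.4) = 0.01831, so d_i2 = 54.6 cm.
The final image is real, 54.6 cm to the right of lens 2 (overall magnification ≈ -0.084).

54.6 cm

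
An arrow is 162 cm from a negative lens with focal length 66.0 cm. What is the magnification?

For a negative lens, f = -66.0 cm.
1/d_i = 1/f − 1/d_o = 1/(-66.00) − 1/(162) = -0.02132, so d_i = -46.89 cm.
m = −d_i/d_o = −(-46.89)/(162) = +0.289.
The image is virtual, upright and reduced, on the same side as the object.

m = +0.289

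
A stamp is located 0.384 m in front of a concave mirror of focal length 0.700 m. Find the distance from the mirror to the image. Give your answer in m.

0.851 m

Mirror equation: 1/d_i = 1/f − 1/d_o = 1/(0.7000) − 1/(0.384) = 1.429 − 2.604 = -1.176, so d_i = -0.851 m.
The image is virtual, upright and enlarged, behind the mirror.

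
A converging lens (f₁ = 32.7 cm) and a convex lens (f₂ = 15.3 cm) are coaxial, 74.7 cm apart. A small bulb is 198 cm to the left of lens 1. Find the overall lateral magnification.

m = +0.150

Lens 1: 1/d_i1 = 1/(32.7) − 1/(198) = 0.02553, so d_i1 = 39.17 cm; m₁ = −d_i1/d_o1 = -0.1978.
d_o2 = 74.7 − (39.17) = 35.53 cm.
Lens 2: 1/d_i2 = 1/(15.3) − 1/(35.53) = 0.03721, so d_i2 = 26.87 cm; m₂ = −d_i2/d_o2 = -0.7563.
m = m₁·m₂ = (-0.1978)(-0.7563) = +0.150.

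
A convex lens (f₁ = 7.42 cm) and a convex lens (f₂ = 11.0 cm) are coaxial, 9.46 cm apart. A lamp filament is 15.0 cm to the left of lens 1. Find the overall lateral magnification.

Lens 1: 1/d_i1 = 1/(7.42) − 1/(15.0) = 0.06810, so d_i1 = 14.68 cm; m₁ = −d_i1/d_o1 = -0.9787.
d_o2 = 9.46 − (14.68) = -5.220 cm (virtual object).
Lens 2: 1/d_i2 = 1/(11.0) − 1/(-5.220) = 0.2825, so d_i2 = 3.540 cm; m₂ = −d_i2/d_o2 = +0.6782.
m = m₁·m₂ = (-0.9787)(+0.6782) = -0.664.

m = -0.664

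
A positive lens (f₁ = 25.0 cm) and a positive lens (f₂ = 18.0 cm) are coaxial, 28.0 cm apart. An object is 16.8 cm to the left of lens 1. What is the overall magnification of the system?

Lens 1: 1/d_i1 = 1/(25.0) − 1/(16.8) = -0.01952, so d_i1 = -51.22 cm; m₁ = −d_i1/d_o1 = +3.049.
d_o2 = 28.0 − (-51.22) = 79.22 cm.
Lens 2: 1/d_i2 = 1/(18.0) − 1/(79.22) = 0.04293, so d_i2 = 23.29 cm; m₂ = −d_i2/d_o2 = -0.2940.
m = m₁·m₂ = (+3.049)(-0.2940) = -0.896.

m = -0.896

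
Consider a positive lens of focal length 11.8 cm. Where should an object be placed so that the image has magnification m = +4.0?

8.85 cm

m = −d_i/d_o ⇒ d_i = −m·d_o.
1/f = 1/d_o + 1/d_i = 1/d_o − 1/(m·d_o) = (1 − 1/m)/d_o, so d_o = f(1 − 1/m) = (11.80)(1 − 1/(+4.0)) = 8.85 cm.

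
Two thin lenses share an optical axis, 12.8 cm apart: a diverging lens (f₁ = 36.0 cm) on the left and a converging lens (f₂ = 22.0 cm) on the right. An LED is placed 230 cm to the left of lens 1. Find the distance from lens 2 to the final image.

44.1 cm

Lens 1 is diverging, so f₁ = −36.0 cm.
Lens 1: 1/d_i1 = 1/f₁ − 1/d_o1 = 1/(-36.0) − 1/(230) = -0.03213, so d_i1 = -31.13 cm.
The intermediate image is 31.13 cm to the left of lens 1 (virtual), which is 12.8 − (-31.13) = 43.93 cm to the left of lens 2, so d_o2 = +43.93 cm.
Lens 2: 1/d_i2 = 1/f₂ − 1/d_o2 = 1/(22.0) − 1/(43.93) = 0.02269, so d_i2 = 44.1 cm.
The final image is real, 44.1 cm to the right of lens 2 (overall magnification ≈ -0.14).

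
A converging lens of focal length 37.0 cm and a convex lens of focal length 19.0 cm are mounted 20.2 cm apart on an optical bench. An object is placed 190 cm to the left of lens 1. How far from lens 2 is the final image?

Lens 1: 1/d_i1 = 1/f₁ − 1/d_o1 = 1/(37.0) − 1/(190) = 0.02176, so d_i1 = 45.95 cm.
The intermediate image is 45.95 cm to the right of lens 1, which lies 25.75 cm to the right of lens 2 — a virtual object — so d_o2 = −25.75 cm.
Lens 2: 1/d_i2 = 1/f₂ − 1/d_o2 = 1/(19.0) − 1/(-25.75) = 0.09147, so d_i2 = 10.9 cm.
The final image is real, 10.9 cm to the right of lens 2 (overall magnification ≈ -0.10).

10.9 cm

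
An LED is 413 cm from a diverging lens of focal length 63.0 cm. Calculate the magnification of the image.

m = +0.132

For a diverging lens, f = -63.0 cm.
1/d_i = 1/f − 1/d_o = 1/(-63.00) − 1/(413) = -0.01829, so d_i = -54.66 cm.
m = −d_i/d_o = −(-54.66)/(413) = +0.132.
The image is virtual, upright and reduced, on the same side as the object.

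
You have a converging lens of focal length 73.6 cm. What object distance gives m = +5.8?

m = −d_i/d_o ⇒ d_i = −m·d_o.
1/f = 1/d_o + 1/d_i = 1/d_o − 1/(m·d_o) = (1 − 1/m)/d_o, so d_o = f(1 − 1/m) = (73.60)(1 − 1/(+5.8)) = 60.9 cm.

60.9 cm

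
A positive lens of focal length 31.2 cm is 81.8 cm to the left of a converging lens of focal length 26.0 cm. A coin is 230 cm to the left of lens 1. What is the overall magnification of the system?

m = +0.207

Lens 1: 1/d_i1 = 1/(31.2) − 1/(230) = 0.02770, so d_i1 = 36.10 cm; m₁ = −d_i1/d_o1 = -0.1570.
d_o2 = 81.8 − (36.10) = 45.70 cm.
Lens 2: 1/d_i2 = 1/(26.0) − 1/(45.70) = 0.01658, so d_i2 = 60.31 cm; m₂ = −d_i2/d_o2 = -1.320.
m = m₁·m₂ = (-0.1570)(-1.320) = +0.207.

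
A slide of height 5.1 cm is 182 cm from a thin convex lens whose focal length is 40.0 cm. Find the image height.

1.44 cm

1/d_i = 1/f − 1/d_o = 1/(40.00) − 1/(182) = 0.01951, so d_i = 51.27 cm.
m = −d_i/d_o = -0.2817.
|h_i| = |m|·h_o = 0.2817 × 5.1 = 1.44 cm. The image is real, inverted and reduced, on the far side of the lens.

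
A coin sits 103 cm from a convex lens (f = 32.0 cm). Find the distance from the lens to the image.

Lens equation: 1/d_i = 1/f − 1/d_o = 1/(32.00) − 1/(103) = 0.03125 − 0.009709 = 0.02154, so d_i = 46.4 cm.
The image is real, inverted and reduced, on the far side of the lens.

46.4 cm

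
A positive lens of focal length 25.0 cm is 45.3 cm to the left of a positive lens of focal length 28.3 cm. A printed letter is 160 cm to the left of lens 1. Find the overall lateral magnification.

Lens 1: 1/d_i1 = 1/(25.0) − 1/(160) = 0.03375, so d_i1 = 29.63 cm; m₁ = −d_i1/d_o1 = -0.1852.
d_o2 = 45.3 − (29.63) = 15.67 cm.
Lens 2: 1/d_i2 = 1/(28.3) − 1/(15.67) = -0.02848, so d_i2 = -35.11 cm; m₂ = −d_i2/d_o2 = +2.241.
m = m₁·m₂ = (-0.1852)(+2.241) = -0.415.

m = -0.415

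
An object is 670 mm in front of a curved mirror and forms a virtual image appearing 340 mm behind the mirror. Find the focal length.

f = -690 mm (convex)

Virtual image ⇒ d_i = −340 mm.
1/f = 1/d_o + 1/d_i = 1/(670) + 1/(-340) = -0.001449, so f = -690 mm.
Since f is negative, the curved mirror is convex.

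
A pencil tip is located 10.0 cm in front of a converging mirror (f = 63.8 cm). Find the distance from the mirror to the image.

Mirror equation: 1/s_i = 1/f − 1/s_o = 1/(63.80) − 1/(10.0) = 0.01567 − 0.1000 = -0.08433, so s_i = -11.9 cm.
The image is virtual, upright and enlarged, behind the mirror.

11.9 cm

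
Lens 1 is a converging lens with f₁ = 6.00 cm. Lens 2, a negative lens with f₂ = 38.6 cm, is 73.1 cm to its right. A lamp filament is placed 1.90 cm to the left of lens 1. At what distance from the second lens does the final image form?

Lens 1: 1/d_i1 = 1/f₁ − 1/d_o1 = 1/(6.00) − 1/(1.90) = -0.3596, so d_i1 = -2.780 cm.
The intermediate image is 2.780 cm to the left of lens 1 (virtual), which is 73.1 − (-2.780) = 75.88 cm to the left of lens 2, so d_o2 = +75.88 cm.
Lens 2 is diverging, so f₂ = −38.6 cm.
Lens 2: 1/d_i2 = 1/f₂ − 1/d_o2 = 1/(-38.6) − 1/(75.88) = -0.03909, so d_i2 = -25.6 cm.
The final image is virtual, 25.6 cm to the left of lens 2 (overall magnification ≈ 0.49).

25.6 cm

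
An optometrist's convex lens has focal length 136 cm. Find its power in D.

f = 136 cm = 1.36 m.
P = 1/f = 1/(1.36 m) = +0.735 D.

P = +0.735 D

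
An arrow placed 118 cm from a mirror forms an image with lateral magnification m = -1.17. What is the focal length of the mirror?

m = −d_i/d_o ⇒ d_i = −m·d_o = −(-1.17)·(118) = 138.1 cm.
1/f = 1/d_o + 1/d_i = 1/(118) + 1/(138.1) = 0.01572, so f = 63.6 cm.
Since f is positive, the mirror is concave.

f = 63.6 cm (concave)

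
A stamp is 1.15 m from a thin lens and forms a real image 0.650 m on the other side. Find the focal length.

f = 0.415 m (converging)

Real image ⇒ d_i = +0.650 m.
1/f = 1/d_o + 1/d_i = 1/(1.15) + 1/(0.650) = 2.408, so f = 0.415 m.
Since f is positive, the thin lens is converging.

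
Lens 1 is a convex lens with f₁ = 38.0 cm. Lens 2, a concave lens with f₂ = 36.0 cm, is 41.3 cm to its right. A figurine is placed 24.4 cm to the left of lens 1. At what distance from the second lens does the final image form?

27.1 cm

Lens 1: 1/d_i1 = 1/f₁ − 1/d_o1 = 1/(38.0) − 1/(24.4) = -0.01467, so d_i1 = -68.18 cm.
The intermediate image is 68.18 cm to the left of lens 1 (virtual), which is 41.3 − (-68.18) = 109.5 cm to the left of lens 2, so d_o2 = +109.5 cm.
Lens 2 is diverging, so f₂ = −36.0 cm.
Lens 2: 1/d_i2 = 1/f₂ − 1/d_o2 = 1/(-36.0) − 1/(109.5) = -0.03691, so d_i2 = -27.1 cm.
The final image is virtual, 27.1 cm to the left of lens 2 (overall magnification ≈ 0.69).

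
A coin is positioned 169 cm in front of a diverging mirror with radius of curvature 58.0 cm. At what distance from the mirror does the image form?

f = R/2 = 58.0/2 = 29.00 cm; for a diverging mirror, f = -29.00 cm.
Mirror equation: 1/s_i = 1/f − 1/s_o = 1/(-29.00) − 1/(169) = -0.03448 − 0.005917 = -0.04040, so s_i = -24.8 cm.
The image is virtual, upright and reduced, behind the mirror.

24.8 cm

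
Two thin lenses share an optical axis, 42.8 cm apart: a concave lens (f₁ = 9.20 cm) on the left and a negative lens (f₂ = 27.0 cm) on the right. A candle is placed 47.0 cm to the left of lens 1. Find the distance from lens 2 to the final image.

Lens 1 is diverging, so f₁ = −9.20 cm.
Lens 1: 1/d_i1 = 1/f₁ − 1/d_o1 = 1/(-9.20) − 1/(47.0) = -0.1300, so d_i1 = -7.694 cm.
The intermediate image is 7.694 cm to the left of lens 1 (virtual), which is 42.8 − (-7.694) = 50.49 cm to the left of lens 2, so d_o2 = +50.49 cm.
Lens 2 is diverging, so f₂ = −27.0 cm.
Lens 2: 1/d_i2 = 1/f₂ − 1/d_o2 = 1/(-27.0) − 1/(50.49) = -0.05684, so d_i2 = -17.6 cm.
The final image is virtual, 17.6 cm to the left of lens 2 (overall magnification ≈ 0.057).

17.6 cm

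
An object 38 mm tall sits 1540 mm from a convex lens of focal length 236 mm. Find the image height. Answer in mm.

1/d_i = 1/f − 1/d_o = 1/(236.0) − 1/(1540) = 0.003588, so d_i = 278.7 mm.
m = −d_i/d_o = -0.1810.
|h_i| = |m|·h_o = 0.1810 × 38 = 6.88 mm. The image is real, inverted and reduced, on the far side of the lens.

6.88 mm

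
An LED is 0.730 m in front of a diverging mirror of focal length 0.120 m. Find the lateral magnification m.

For a diverging mirror, f = -0.120 m.
1/d_i = 1/f − 1/d_o = 1/(-0.1200) − 1/(0.730) = -9.703, so d_i = -0.1031 m.
m = −d_i/d_o = −(-0.1031)/(0.730) = +0.141.
The image is virtual, upright and reduced, behind the mirror.

m = +0.141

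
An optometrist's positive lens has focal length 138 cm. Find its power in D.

P = +0.725 D

f = 138 cm = 1.38 m.
P = 1/f = 1/(1.38 m) = +0.725 D.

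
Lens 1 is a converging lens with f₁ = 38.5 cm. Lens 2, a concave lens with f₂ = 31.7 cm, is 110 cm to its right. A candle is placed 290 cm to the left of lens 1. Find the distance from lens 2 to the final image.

Lens 1: 1/d_i1 = 1/f₁ − 1/d_o1 = 1/(38.5) − 1/(290) = 0.02253, so d_i1 = 44.39 cm.
The intermediate image is 44.39 cm to the right of lens 1, which is 110 − (44.39) = 65.61 cm to the left of lens 2, so d_o2 = +65.61 cm.
Lens 2 is diverging, so f₂ = −31.7 cm.
Lens 2: 1/d_i2 = 1/f₂ − 1/d_o2 = 1/(-31.7) − 1/(65.61) = -0.04679, so d_i2 = -21.4 cm.
The final image is virtual, 21.4 cm to the left of lens 2 (overall magnification ≈ -0.050).

21.4 cm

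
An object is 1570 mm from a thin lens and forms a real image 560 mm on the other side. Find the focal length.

f = 413 mm (converging)

Real image ⇒ d_i = +560 mm.
1/f = 1/d_o + 1/d_i = 1/(1570) + 1/(560) = 0.002423, so f = 413 mm.
Since f is positive, the thin lens is converging.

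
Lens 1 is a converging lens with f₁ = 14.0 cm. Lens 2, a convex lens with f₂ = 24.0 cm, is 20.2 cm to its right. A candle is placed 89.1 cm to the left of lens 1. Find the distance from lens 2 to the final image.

4.22 cm

Lens 1: 1/d_i1 = 1/f₁ − 1/d_o1 = 1/(14.0) − 1/(89.1) = 0.06021, so d_i1 = 16.61 cm.
The intermediate image is 16.61 cm to the right of lens 1, which is 20.2 − (16.61) = 3.590 cm to the left of lens 2, so d_o2 = +3.590 cm.
Lens 2: 1/d_i2 = 1/f₂ − 1/d_o2 = 1/(24.0) − 1/(3.590) = -0.2369, so d_i2 = -4.22 cm.
The final image is virtual, 4.22 cm to the left of lens 2 (overall magnification ≈ -0.22).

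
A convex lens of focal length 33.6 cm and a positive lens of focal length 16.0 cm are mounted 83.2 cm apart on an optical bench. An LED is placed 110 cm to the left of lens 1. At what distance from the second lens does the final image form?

29.6 cm

Lens 1: 1/d_i1 = 1/f₁ − 1/d_o1 = 1/(33.6) − 1/(110) = 0.02067, so d_i1 = 48.38 cm.
The intermediate image is 48.38 cm to the right of lens 1, which is 83.2 − (48.38) = 34.82 cm to the left of lens 2, so d_o2 = +34.82 cm.
Lens 2: 1/d_i2 = 1/f₂ − 1/d_o2 = 1/(16.0) − 1/(34.82) = 0.03378, so d_i2 = 29.6 cm.
The final image is real, 29.6 cm to the right of lens 2 (overall magnification ≈ 0.37).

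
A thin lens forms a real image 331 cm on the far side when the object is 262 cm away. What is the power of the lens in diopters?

d_i = +331 cm.
1/f = 1/d_o + 1/d_i = 1/(262) + 1/(331) = 0.006838 cm⁻¹.
f = 146.2 cm = 1.462 m, so P = 1/f = +0.684 D.

P = +0.684 D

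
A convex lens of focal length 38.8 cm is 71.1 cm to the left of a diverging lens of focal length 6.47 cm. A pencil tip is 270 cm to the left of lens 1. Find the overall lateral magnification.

m = -0.0337

Lens 1: 1/d_i1 = 1/(38.8) − 1/(270) = 0.02207, so d_i1 = 45.31 cm; m₁ = −d_i1/d_o1 = -0.1678.
d_o2 = 71.1 − (45.31) = 25.79 cm.
f₂ = −6.47 cm (diverging).
Lens 2: 1/d_i2 = 1/(-6.47) − 1/(25.79) = -0.1933, so d_i2 = -5.172 cm; m₂ = −d_i2/d_o2 = +0.2006.
m = m₁·m₂ = (-0.1678)(+0.2006) = -0.0337.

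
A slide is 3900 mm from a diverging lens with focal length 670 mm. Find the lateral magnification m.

m = +0.147

For a diverging lens, f = -670 mm.
1/d_i = 1/f − 1/d_o = 1/(-670.0) − 1/(3900) = -0.001749, so d_i = -571.8 mm.
m = −d_i/d_o = −(-571.8)/(3900) = +0.147.
The image is virtual, upright and reduced, on the same side as the object.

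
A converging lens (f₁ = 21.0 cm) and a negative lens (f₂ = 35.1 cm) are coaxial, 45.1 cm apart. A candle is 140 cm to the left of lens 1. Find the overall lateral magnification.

Lens 1: 1/d_i1 = 1/(21.0) − 1/(140) = 0.04048, so d_i1 = 24.71 cm; m₁ = −d_i1/d_o1 = -0.1765.
d_o2 = 45.1 − (24.71) = 20.39 cm.
f₂ = −35.1 cm (diverging).
Lens 2: 1/d_i2 = 1/(-35.1) − 1/(20.39) = -0.07753, so d_i2 = -12.90 cm; m₂ = −d_i2/d_o2 = +0.6325.
m = m₁·m₂ = (-0.1765)(+0.6325) = -0.112.

m = -0.112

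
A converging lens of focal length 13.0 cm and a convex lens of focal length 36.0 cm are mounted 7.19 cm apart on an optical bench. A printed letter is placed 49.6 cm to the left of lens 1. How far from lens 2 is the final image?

Lens 1: 1/d_i1 = 1/f₁ − 1/d_o1 = 1/(13.0) − 1/(49.6) = 0.05676, so d_i1 = 17.62 cm.
The intermediate image is 17.62 cm to the right of lens 1, which lies 10.43 cm to the right of lens 2 — a virtual object — so d_o2 = −10.43 cm.
Lens 2: 1/d_i2 = 1/f₂ − 1/d_o2 = 1/(36.0) − 1/(-10.43) = 0.1237, so d_i2 = 8.09 cm.
The final image is real, 8.09 cm to the right of lens 2 (overall magnification ≈ -0.28).

8.09 cm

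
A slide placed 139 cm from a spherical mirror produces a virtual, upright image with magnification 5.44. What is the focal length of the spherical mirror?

m = −d_i/d_o ⇒ d_i = −m·d_o = −(+5.44)·(139) = -756.2 cm.
1/f = 1/d_o + 1/d_i = 1/(139) + 1/(-756.2) = 0.005872, so f = 170 cm.
Since f is positive, the spherical mirror is concave.

f = 170 cm (concave)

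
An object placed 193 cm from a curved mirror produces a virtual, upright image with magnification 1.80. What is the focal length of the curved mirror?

m = −d_i/d_o ⇒ d_i = −m·d_o = −(+1.80)·(193) = -347.4 cm.
1/f = 1/d_o + 1/d_i = 1/(193) + 1/(-347.4) = 0.002303, so f = 434 cm.
Since f is positive, the curved mirror is concave.

f = 434 cm (concave)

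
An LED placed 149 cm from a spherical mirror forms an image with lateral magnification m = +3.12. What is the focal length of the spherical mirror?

m = −d_i/d_o ⇒ d_i = −m·d_o = −(+3.12)·(149) = -464.9 cm.
1/f = 1/d_o + 1/d_i = 1/(149) + 1/(-464.9) = 0.004560, so f = 219 cm.
Since f is positive, the spherical mirror is concave.

f = 219 cm (concave)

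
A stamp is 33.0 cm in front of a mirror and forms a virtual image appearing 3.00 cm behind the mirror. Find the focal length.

Virtual image ⇒ d_i = −3.00 cm.
1/f = 1/d_o + 1/d_i = 1/(33.0) + 1/(-3.00) = -0.3030, so f = -3.30 cm.
Since f is negative, the mirror is convex.

f = -3.30 cm (convex)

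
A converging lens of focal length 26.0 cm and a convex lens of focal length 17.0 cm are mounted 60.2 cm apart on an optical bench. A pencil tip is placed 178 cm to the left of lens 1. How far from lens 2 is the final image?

39.7 cm

Lens 1: 1/d_i1 = 1/f₁ − 1/d_o1 = 1/(26.0) − 1/(178) = 0.03284, so d_i1 = 30.45 cm.
The intermediate image is 30.45 cm to the right of lens 1, which is 60.2 − (30.45) = 29.75 cm to the left of lens 2, so d_o2 = +29.75 cm.
Lens 2: 1/d_i2 = 1/f₂ − 1/d_o2 = 1/(17.0) − 1/(29.75) = 0.02521, so d_i2 = 39.7 cm.
The final image is real, 39.7 cm to the right of lens 2 (overall magnification ≈ 0.23).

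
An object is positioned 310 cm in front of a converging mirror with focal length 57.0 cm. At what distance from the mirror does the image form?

Mirror equation: 1/s_i = 1/f − 1/s_o = 1/(57.00) − 1/(310) = 0.01754 − 0.003226 = 0.01432, so s_i = 69.8 cm.
The image is real, inverted and reduced, in front of the mirror.

69.8 cm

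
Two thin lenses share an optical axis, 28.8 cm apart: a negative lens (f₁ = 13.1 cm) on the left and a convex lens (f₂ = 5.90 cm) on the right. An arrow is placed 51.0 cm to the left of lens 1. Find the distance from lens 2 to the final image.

6.94 cm

Lens 1 is diverging, so f₁ = −13.1 cm.
Lens 1: 1/d_i1 = 1/f₁ − 1/d_o1 = 1/(-13.1) − 1/(51.0) = -0.09594, so d_i1 = -10.42 cm.
The intermediate image is 10.42 cm to the left of lens 1 (virtual), which is 28.8 − (-10.42) = 39.22 cm to the left of lens 2, so d_o2 = +39.22 cm.
Lens 2: 1/d_i2 = 1/f₂ − 1/d_o2 = 1/(5.90) − 1/(39.22) = 0.1440, so d_i2 = 6.94 cm.
The final image is real, 6.94 cm to the right of lens 2 (overall magnification ≈ -0.036).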